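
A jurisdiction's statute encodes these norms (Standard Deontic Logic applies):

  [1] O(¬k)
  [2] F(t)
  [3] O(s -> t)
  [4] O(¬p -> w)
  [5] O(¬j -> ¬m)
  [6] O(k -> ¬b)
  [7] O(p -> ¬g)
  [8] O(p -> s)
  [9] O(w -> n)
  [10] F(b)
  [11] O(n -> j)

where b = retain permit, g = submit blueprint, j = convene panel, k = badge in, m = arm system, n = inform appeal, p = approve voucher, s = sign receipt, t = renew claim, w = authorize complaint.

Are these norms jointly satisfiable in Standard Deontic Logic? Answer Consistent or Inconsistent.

Premise 6 is O(k -> ¬b); even if O(¬b) held, inferring O(k) would be affirming the consequent — invalid.
So O(k) is not derivable, and the apparent clash with O(¬k) does not arise.
A world satisfying every obligation exists (e.g. b=false, g=false, j=true, k=false, m=false, n=true, p=false, s=false, t=false, w=true); no atom is both obligatory and forbidden, so the set is consistent.

Consistent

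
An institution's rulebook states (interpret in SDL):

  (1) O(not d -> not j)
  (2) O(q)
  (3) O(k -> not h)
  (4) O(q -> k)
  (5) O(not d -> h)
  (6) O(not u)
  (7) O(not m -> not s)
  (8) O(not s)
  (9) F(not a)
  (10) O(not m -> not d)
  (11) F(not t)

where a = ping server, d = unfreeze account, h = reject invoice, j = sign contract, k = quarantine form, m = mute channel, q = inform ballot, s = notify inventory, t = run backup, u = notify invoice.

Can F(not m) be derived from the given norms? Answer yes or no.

Premise 2 gives O(q).
From O(q) and premise 4, O(q -> k), we obtain O(k).
With premise 3, O(k -> not h), the K-axiom yields O(not h).
Premise 5, O(not d -> h), contraposes to O(not h -> d); with O(not h) we get O(d).
Premise 10, O(not m -> not d), contraposes to O(d -> m); with O(d) we get O(m).
Premises 1, 6, 7, 8, 9, 11 do not contribute to this derivation.
So O(m) holds, i.e. F(not m). The claim follows.

Yes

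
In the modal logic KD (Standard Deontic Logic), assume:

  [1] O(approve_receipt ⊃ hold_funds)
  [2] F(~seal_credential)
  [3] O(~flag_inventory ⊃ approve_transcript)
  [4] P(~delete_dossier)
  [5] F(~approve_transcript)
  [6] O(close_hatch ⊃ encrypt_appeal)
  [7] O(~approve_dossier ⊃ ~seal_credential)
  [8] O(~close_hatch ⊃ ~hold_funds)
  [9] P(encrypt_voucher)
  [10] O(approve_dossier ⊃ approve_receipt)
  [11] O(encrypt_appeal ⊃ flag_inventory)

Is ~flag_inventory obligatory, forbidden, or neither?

Premise 2, F(~seal_credential), is equivalent to O(seal_credential).
Premise 7, O(~approve_dossier ⊃ ~seal_credential), contraposes to O(seal_credential ⊃ approve_dossier); with O(seal_credential) we get O(approve_dossier).
From O(approve_dossier) and premise 10, O(approve_dossier ⊃ approve_receipt), we obtain O(approve_receipt).
With premise 1, O(approve_receipt ⊃ hold_funds), the K-axiom yields O(hold_funds).
Premise 8, O(~close_hatch ⊃ ~hold_funds), contraposes to O(hold_funds ⊃ close_hatch); with O(hold_funds) we get O(close_hatch).
From O(close_hatch) and premise 6, O(close_hatch ⊃ encrypt_appeal), we obtain O(encrypt_appeal).
Premise 11 is O(encrypt_appeal ⊃ flag_inventory); since O(encrypt_appeal), deontic closure gives O(flag_inventory).
Premises 3, 4, 5, 9 do not contribute to this derivation.
Thus O(flag_inventory), which is F(~flag_inventory): ~flag_inventory is forbidden.

Forbidden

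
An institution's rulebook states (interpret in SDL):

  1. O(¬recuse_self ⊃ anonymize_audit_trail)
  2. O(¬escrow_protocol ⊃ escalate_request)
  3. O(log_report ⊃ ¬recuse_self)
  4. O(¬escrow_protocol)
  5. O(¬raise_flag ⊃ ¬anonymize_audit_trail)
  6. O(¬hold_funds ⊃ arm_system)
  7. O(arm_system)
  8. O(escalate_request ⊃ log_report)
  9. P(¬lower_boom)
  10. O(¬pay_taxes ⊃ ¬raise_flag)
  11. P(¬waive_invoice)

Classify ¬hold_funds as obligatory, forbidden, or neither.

Neither

Premise 6 is O(¬hold_funds ⊃ arm_system); even if O(arm_system) held, inferring O(¬hold_funds) would be affirming the consequent — invalid.
No premise or chain of K-axiom applications forces O(¬hold_funds), and none forces O(hold_funds). So ¬hold_funds is neither obligatory nor forbidden under these norms.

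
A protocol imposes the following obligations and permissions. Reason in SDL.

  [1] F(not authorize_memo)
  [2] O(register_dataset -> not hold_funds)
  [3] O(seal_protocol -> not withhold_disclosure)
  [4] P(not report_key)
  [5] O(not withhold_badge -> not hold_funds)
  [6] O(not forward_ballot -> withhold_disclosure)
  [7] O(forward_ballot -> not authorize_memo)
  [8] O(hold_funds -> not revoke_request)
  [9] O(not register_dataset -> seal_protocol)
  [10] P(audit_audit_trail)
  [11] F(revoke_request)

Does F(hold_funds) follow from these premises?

Yes

F(not authorize_memo) at premise 1 means O(authorize_memo).
Premise 7 is O(forward_ballot -> not authorize_memo); contrapositively O(authorize_memo -> not forward_ballot). Since O(authorize_memo) holds, K gives O(not forward_ballot).
From O(not forward_ballot) and premise 6, O(not forward_ballot -> withhold_disclosure), we obtain O(withhold_disclosure).
The contrapositive of premise 3 (O(seal_protocol -> not withhold_disclosure)) is O(withhold_disclosure -> not seal_protocol), and O(withhold_disclosure) is already established, so O(not seal_protocol).
The contrapositive of premise 9 (O(not register_dataset -> seal_protocol)) is O(not seal_protocol -> register_dataset), and O(not seal_protocol) is already established, so O(register_dataset).
With premise 2, O(register_dataset -> not hold_funds), the K-axiom yields O(not hold_funds).
Premises 4, 5, 8, 10, 11 do not contribute to this derivation.
So O(not hold_funds) holds, i.e. F(hold_funds). The claim follows.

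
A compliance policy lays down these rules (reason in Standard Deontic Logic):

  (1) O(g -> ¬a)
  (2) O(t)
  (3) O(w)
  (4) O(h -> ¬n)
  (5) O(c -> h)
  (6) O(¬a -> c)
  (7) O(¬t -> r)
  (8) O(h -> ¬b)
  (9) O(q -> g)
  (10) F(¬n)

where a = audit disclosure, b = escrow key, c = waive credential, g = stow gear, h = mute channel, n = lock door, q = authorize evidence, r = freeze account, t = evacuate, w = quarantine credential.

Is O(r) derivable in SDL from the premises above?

No

Premise 7 is O(¬t -> r), but O(¬t) is not derivable from the premises, so it does not yield O(r).
No other premise forces O(r). An ideal world satisfying every premise can still have r false, so O(r) is not derivable.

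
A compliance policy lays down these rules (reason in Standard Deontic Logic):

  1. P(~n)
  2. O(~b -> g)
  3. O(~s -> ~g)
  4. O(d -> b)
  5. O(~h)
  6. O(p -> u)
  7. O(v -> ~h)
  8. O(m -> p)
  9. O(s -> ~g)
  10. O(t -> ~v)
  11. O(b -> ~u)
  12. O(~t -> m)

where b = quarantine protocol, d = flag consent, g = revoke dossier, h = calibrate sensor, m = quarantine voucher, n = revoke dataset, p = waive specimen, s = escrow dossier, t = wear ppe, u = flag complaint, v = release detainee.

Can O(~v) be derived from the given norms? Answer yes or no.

Yes

By case analysis on s: premise 9 gives O(s -> ~g) and premise 3 gives O(~s -> ~g), so O(~g) either way.
The contrapositive of premise 2 (O(~b -> g)) is O(~g -> b), and O(~g) is already established, so O(b).
Applying K to premise 11 (O(b -> ~u)) and O(b) yields O(~u).
Premise 6 is O(p -> u); contrapositively O(~u -> ~p). Since O(~u) holds, K gives O(~p).
Premise 8, O(m -> p), contraposes to O(~p -> ~m); with O(~p) we get O(~m).
Premise 12, O(~t -> m), contraposes to O(~m -> t); with O(~m) we get O(t).
Premise 10 is O(t -> ~v); since O(t), deontic closure gives O(~v).
Premises 1, 4, 5, 7 do not contribute to this derivation.
So O(~v) follows.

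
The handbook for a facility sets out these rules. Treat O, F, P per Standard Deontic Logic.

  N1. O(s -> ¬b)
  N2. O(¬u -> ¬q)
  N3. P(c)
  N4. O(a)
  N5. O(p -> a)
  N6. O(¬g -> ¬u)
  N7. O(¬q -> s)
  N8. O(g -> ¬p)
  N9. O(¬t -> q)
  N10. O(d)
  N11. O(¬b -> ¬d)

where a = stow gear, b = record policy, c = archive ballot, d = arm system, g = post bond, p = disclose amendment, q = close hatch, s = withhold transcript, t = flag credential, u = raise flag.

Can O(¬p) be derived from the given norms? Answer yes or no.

Premise 10 states O(d) outright.
The contrapositive of premise 11 (O(¬b -> ¬d)) is O(d -> b), and O(d) is already established, so O(b).
The contrapositive of premise 1 (O(s -> ¬b)) is O(b -> ¬s), and O(b) is already established, so O(¬s).
The contrapositive of premise 7 (O(¬q -> s)) is O(¬s -> q), and O(¬s) is already established, so O(q).
Premise 2, O(¬u -> ¬q), contraposes to O(q -> u); with O(q) we get O(u).
Premise 6, O(¬g -> ¬u), contraposes to O(u -> g); with O(u) we get O(g).
With premise 8, O(g -> ¬p), the K-axiom yields O(¬p).
Premises 3, 4, 5, 9 do not contribute to this derivation.
So O(¬p) follows.

Yes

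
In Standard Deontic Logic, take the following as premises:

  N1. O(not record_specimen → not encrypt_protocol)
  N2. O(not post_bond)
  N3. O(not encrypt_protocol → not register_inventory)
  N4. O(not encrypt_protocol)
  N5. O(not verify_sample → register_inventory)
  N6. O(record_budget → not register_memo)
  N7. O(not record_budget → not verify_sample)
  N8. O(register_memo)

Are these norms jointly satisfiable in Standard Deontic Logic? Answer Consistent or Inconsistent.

Inconsistent

Premise 4 states O(not encrypt_protocol) outright.
With premise 3, O(not encrypt_protocol → not register_inventory), the K-axiom yields O(not register_inventory).
Premise 5, O(not verify_sample → register_inventory), contraposes to O(not register_inventory → verify_sample); with O(not register_inventory) we get O(verify_sample).
Premise 7 is O(not record_budget → not verify_sample); contrapositively O(verify_sample → record_budget). Since O(verify_sample) holds, K gives O(record_budget).
From O(record_budget) and premise 6, O(record_budget → not register_memo), we obtain O(not register_memo).
However, premise 8 gives O(register_memo).
We now have both O(not register_memo) and O(register_memo) — register_memo is simultaneously obligatory and forbidden, violating the D-axiom.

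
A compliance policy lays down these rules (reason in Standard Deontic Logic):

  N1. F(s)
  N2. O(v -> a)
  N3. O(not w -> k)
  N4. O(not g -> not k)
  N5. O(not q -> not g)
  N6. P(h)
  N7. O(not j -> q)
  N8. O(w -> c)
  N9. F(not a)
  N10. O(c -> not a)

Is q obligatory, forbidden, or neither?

F(not a) at premise 9 means O(a).
Premise 10, O(c -> not a), contraposes to O(a -> not c); with O(a) we get O(not c).
Premise 8 is O(w -> c); contrapositively O(not c -> not w). Since O(not c) holds, K gives O(not w).
Premise 3 is O(not w -> k); since O(not w), deontic closure gives O(k).
Premise 4, O(not g -> not k), contraposes to O(k -> g); with O(k) we get O(g).
Premise 5 is O(not q -> not g); contrapositively O(g -> q). Since O(g) holds, K gives O(q).
Premises 1, 2, 6, 7 do not contribute to this derivation.
Hence q is obligatory.

Obligatory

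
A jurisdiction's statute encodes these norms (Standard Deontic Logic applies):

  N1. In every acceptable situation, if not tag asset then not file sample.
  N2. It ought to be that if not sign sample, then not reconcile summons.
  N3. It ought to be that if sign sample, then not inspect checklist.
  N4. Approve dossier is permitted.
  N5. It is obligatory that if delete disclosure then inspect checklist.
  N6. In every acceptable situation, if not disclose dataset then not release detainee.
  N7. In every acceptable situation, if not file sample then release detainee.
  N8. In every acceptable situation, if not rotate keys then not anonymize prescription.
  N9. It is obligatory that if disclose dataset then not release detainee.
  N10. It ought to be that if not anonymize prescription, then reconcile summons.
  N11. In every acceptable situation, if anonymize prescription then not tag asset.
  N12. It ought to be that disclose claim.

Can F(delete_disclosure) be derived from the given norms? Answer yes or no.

By case analysis on ¬disclose_dataset: premise 6 gives O(¬disclose_dataset → ¬release_detainee) and premise 9 gives O(disclose_dataset → ¬release_detainee), so O(¬release_detainee) either way.
The contrapositive of premise 7 (O(¬file_sample → release_detainee)) is O(¬release_detainee → file_sample), and O(¬release_detainee) is already established, so O(file_sample).
Premise 1, O(¬tag_asset → ¬file_sample), contraposes to O(file_sample → tag_asset); with O(file_sample) we get O(tag_asset).
The contrapositive of premise 11 (O(anonymize_prescription → ¬tag_asset)) is O(tag_asset → ¬anonymize_prescription), and O(tag_asset) is already established, so O(¬anonymize_prescription).
With premise 10, O(¬anonymize_prescription → reconcile_summons), the K-axiom yields O(reconcile_summons).
The contrapositive of premise 2 (O(¬sign_sample → ¬reconcile_summons)) is O(reconcile_summons → sign_sample), and O(reconcile_summons) is already established, so O(sign_sample).
Premise 3 is O(sign_sample → ¬inspect_checklist); since O(sign_sample), deontic closure gives O(¬inspect_checklist).
The contrapositive of premise 5 (O(delete_disclosure → inspect_checklist)) is O(¬inspect_checklist → ¬delete_disclosure), and O(¬inspect_checklist) is already established, so O(¬delete_disclosure).
Premises 4, 8, 12 do not contribute to this derivation.
So O(¬delete_disclosure) holds, i.e. F(delete_disclosure). The claim follows.

Yes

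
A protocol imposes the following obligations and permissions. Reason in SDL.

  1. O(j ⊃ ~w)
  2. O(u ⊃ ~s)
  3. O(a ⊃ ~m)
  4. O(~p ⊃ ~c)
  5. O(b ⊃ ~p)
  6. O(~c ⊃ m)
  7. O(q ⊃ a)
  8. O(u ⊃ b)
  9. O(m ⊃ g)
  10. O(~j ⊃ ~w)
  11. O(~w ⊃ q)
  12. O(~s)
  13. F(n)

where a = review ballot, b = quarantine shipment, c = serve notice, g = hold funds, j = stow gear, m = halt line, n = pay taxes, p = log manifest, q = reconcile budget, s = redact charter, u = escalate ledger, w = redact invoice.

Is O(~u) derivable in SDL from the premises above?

Yes

Premises 10 and 1 cover both cases: O(~j ⊃ ~w) and O(j ⊃ ~w). Since ~j ∨ j is a tautology, O(~w) follows.
Premise 11 is O(~w ⊃ q); since O(~w), deontic closure gives O(q).
With premise 7, O(q ⊃ a), the K-axiom yields O(a).
Premise 3 is O(a ⊃ ~m); since O(a), deontic closure gives O(~m).
The contrapositive of premise 6 (O(~c ⊃ m)) is O(~m ⊃ c), and O(~m) is already established, so O(c).
Premise 4, O(~p ⊃ ~c), contraposes to O(c ⊃ p); with O(c) we get O(p).
Premise 5, O(b ⊃ ~p), contraposes to O(p ⊃ ~b); with O(p) we get O(~b).
Premise 8 is O(u ⊃ b); contrapositively O(~b ⊃ ~u). Since O(~b) holds, K gives O(~u).
Premises 2, 9, 12, 13 do not contribute to this derivation.
So O(~u) follows.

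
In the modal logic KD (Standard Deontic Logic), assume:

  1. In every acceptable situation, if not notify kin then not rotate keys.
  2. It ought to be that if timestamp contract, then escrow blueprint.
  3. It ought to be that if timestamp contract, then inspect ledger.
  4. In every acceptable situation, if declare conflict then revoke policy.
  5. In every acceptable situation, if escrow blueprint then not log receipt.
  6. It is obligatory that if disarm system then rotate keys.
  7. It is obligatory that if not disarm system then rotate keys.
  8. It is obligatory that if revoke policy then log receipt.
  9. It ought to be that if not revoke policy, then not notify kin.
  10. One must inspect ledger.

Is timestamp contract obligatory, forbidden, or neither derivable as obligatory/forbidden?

By case analysis on disarm_system: premise 6 gives O(disarm_system → rotate_keys) and premise 7 gives O(¬disarm_system → rotate_keys), so O(rotate_keys) either way.
Premise 1, O(¬notify_kin → ¬rotate_keys), contraposes to O(rotate_keys → notify_kin); with O(rotate_keys) we get O(notify_kin).
Premise 9, O(¬revoke_policy → ¬notify_kin), contraposes to O(notify_kin → revoke_policy); with O(notify_kin) we get O(revoke_policy).
Applying K to premise 8 (O(revoke_policy → log_receipt)) and O(revoke_policy) yields O(log_receipt).
Premise 5 is O(escrow_blueprint → ¬log_receipt); contrapositively O(log_receipt → ¬escrow_blueprint). Since O(log_receipt) holds, K gives O(¬escrow_blueprint).
The contrapositive of premise 2 (O(timestamp_contract → escrow_blueprint)) is O(¬escrow_blueprint → ¬timestamp_contract), and O(¬escrow_blueprint) is already established, so O(¬timestamp_contract).
Premises 3, 4, 10 do not contribute to this derivation.
Thus O(¬timestamp_contract), which is F(timestamp_contract): timestamp_contract is forbidden.

Forbidden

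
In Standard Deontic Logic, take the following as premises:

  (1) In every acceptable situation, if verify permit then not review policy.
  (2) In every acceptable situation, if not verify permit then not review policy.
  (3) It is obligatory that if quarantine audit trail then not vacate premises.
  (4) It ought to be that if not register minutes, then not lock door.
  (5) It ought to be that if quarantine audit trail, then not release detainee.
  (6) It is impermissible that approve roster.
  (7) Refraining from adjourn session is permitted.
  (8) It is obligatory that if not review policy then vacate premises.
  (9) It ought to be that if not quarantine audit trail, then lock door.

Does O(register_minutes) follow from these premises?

Yes

By case analysis on ¬verify_permit: premise 2 gives O(¬verify_permit → ¬review_policy) and premise 1 gives O(verify_permit → ¬review_policy), so O(¬review_policy) either way.
Premise 8 is O(¬review_policy → vacate_premises); since O(¬review_policy), deontic closure gives O(vacate_premises).
Premise 3 is O(quarantine_audit_trail → ¬vacate_premises); contrapositively O(vacate_premises → ¬quarantine_audit_trail). Since O(vacate_premises) holds, K gives O(¬quarantine_audit_trail).
With premise 9, O(¬quarantine_audit_trail → lock_door), the K-axiom yields O(lock_door).
Premise 4 is O(¬register_minutes → ¬lock_door); contrapositively O(lock_door → register_minutes). Since O(lock_door) holds, K gives O(register_minutes).
Premises 5, 6, 7 do not contribute to this derivation.
So O(register_minutes) follows.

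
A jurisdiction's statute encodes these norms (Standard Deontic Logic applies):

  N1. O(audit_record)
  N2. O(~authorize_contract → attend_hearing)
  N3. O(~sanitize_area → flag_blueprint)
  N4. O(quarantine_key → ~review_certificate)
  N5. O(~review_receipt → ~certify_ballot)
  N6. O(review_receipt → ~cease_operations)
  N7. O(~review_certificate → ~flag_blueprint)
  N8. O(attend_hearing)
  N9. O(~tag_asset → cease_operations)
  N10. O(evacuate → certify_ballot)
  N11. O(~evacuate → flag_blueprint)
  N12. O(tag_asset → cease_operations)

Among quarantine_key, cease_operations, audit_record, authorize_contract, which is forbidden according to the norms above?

quarantine_key

By case analysis on tag_asset: premise 12 gives O(tag_asset → cease_operations) and premise 9 gives O(~tag_asset → cease_operations), so O(cease_operations) either way.
Premise 6 is O(review_receipt → ~cease_operations); contrapositively O(cease_operations → ~review_receipt). Since O(cease_operations) holds, K gives O(~review_receipt).
Premise 5 is O(~review_receipt → ~certify_ballot); since O(~review_receipt), deontic closure gives O(~certify_ballot).
Premise 10, O(evacuate → certify_ballot), contraposes to O(~certify_ballot → ~evacuate); with O(~certify_ballot) we get O(~evacuate).
Applying K to premise 11 (O(~evacuate → flag_blueprint)) and O(~evacuate) yields O(flag_blueprint).
Premise 7, O(~review_certificate → ~flag_blueprint), contraposes to O(flag_blueprint → review_certificate); with O(flag_blueprint) we get O(review_certificate).
The contrapositive of premise 4 (O(quarantine_key → ~review_certificate)) is O(review_certificate → ~quarantine_key), and O(review_certificate) is already established, so O(~quarantine_key).
So O(~quarantine_key) holds, i.e. quarantine_key is forbidden. None of the other listed options is forbidden under the premises.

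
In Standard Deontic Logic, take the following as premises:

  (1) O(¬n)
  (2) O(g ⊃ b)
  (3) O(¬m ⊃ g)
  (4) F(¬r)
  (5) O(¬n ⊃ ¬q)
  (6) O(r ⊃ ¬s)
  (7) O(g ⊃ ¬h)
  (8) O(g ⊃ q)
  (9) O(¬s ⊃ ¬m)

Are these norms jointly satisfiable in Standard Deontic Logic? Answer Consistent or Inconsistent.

Premise 1 gives O(¬n).
From O(¬n) and premise 5, O(¬n ⊃ ¬q), we obtain O(¬q).
The contrapositive of premise 8 (O(g ⊃ q)) is O(¬q ⊃ ¬g), and O(¬q) is already established, so O(¬g).
The contrapositive of premise 3 (O(¬m ⊃ g)) is O(¬g ⊃ m), and O(¬g) is already established, so O(m).
The contrapositive of premise 9 (O(¬s ⊃ ¬m)) is O(m ⊃ s), and O(m) is already established, so O(s).
The contrapositive of premise 6 (O(r ⊃ ¬s)) is O(s ⊃ ¬r), and O(s) is already established, so O(¬r).
However, F(¬r) at premise 4 amounts to O(r).
We now have both O(¬r) and O(r) — r is simultaneously obligatory and forbidden, violating the D-axiom.

Inconsistent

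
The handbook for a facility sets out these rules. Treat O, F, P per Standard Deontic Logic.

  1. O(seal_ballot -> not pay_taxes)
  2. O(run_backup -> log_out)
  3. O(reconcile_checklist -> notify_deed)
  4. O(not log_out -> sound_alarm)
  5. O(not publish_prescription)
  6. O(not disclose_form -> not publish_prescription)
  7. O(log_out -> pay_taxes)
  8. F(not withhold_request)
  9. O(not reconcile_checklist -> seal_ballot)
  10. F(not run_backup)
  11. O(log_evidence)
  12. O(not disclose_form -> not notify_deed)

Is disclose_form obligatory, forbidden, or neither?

Obligatory

F(not run_backup) at premise 10 means O(run_backup).
Premise 2 is O(run_backup -> log_out); since O(run_backup), deontic closure gives O(log_out).
With premise 7, O(log_out -> pay_taxes), the K-axiom yields O(pay_taxes).
The contrapositive of premise 1 (O(seal_ballot -> not pay_taxes)) is O(pay_taxes -> not seal_ballot), and O(pay_taxes) is already established, so O(not seal_ballot).
Premise 9, O(not reconcile_checklist -> seal_ballot), contraposes to O(not seal_ballot -> reconcile_checklist); with O(not seal_ballot) we get O(reconcile_checklist).
With premise 3, O(reconcile_checklist -> notify_deed), the K-axiom yields O(notify_deed).
Premise 12, O(not disclose_form -> not notify_deed), contraposes to O(notify_deed -> disclose_form); with O(notify_deed) we get O(disclose_form).
Premises 4, 5, 6, 8, 11 do not contribute to this derivation.
Hence disclose_form is obligatory.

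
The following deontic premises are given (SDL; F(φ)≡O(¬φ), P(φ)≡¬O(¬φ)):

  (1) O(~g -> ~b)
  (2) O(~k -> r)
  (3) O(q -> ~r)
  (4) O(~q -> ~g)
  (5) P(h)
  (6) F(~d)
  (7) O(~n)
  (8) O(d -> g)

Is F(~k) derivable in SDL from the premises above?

Premise 6, F(~d), is equivalent to O(d).
With premise 8, O(d -> g), the K-axiom yields O(g).
Premise 4 is O(~q -> ~g); contrapositively O(g -> q). Since O(g) holds, K gives O(q).
Applying K to premise 3 (O(q -> ~r)) and O(q) yields O(~r).
Premise 2, O(~k -> r), contraposes to O(~r -> k); with O(~r) we get O(k).
Premises 1, 5, 7 do not contribute to this derivation.
So O(k) holds, i.e. F(~k). The claim follows.

Yes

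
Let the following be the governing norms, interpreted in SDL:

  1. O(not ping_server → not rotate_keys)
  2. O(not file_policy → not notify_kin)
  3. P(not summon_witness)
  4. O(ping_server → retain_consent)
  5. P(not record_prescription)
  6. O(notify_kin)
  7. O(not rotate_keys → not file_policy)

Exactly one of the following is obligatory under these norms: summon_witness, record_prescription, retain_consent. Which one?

retain_consent

Premise 6 gives O(notify_kin).
The contrapositive of premise 2 (O(not file_policy → not notify_kin)) is O(notify_kin → file_policy), and O(notify_kin) is already established, so O(file_policy).
The contrapositive of premise 7 (O(not rotate_keys → not file_policy)) is O(file_policy → rotate_keys), and O(file_policy) is already established, so O(rotate_keys).
Premise 1, O(not ping_server → not rotate_keys), contraposes to O(rotate_keys → ping_server); with O(rotate_keys) we get O(ping_server).
From O(ping_server) and premise 4, O(ping_server → retain_consent), we obtain O(retain_consent).
So O(retain_consent) holds — retain_consent is obligatory. None of the other listed options is made obligatory by any chain of premises.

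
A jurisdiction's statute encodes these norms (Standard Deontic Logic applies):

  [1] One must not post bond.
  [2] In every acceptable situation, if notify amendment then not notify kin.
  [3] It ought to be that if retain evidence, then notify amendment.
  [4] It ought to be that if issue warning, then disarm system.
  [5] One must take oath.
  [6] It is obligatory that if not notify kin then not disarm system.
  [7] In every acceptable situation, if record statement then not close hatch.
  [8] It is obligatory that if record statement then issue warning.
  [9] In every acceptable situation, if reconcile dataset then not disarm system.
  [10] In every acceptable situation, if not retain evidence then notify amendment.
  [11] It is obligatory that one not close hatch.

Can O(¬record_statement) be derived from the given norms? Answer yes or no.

Yes

Premises 10 and 3 are O(¬retain_evidence → notify_amendment) and O(retain_evidence → notify_amendment); every ideal world satisfies ¬retain_evidence or retain_evidence, so in either case notify_amendment holds — hence O(notify_amendment).
Premise 2 is O(notify_amendment → ¬notify_kin); since O(notify_amendment), deontic closure gives O(¬notify_kin).
Applying K to premise 6 (O(¬notify_kin → ¬disarm_system)) and O(¬notify_kin) yields O(¬disarm_system).
Premise 4, O(issue_warning → disarm_system), contraposes to O(¬disarm_system → ¬issue_warning); with O(¬disarm_system) we get O(¬issue_warning).
Premise 8 is O(record_statement → issue_warning); contrapositively O(¬issue_warning → ¬record_statement). Since O(¬issue_warning) holds, K gives O(¬record_statement).
Premises 1, 5, 7, 9, 11 do not contribute to this derivation.
So O(¬record_statement) follows.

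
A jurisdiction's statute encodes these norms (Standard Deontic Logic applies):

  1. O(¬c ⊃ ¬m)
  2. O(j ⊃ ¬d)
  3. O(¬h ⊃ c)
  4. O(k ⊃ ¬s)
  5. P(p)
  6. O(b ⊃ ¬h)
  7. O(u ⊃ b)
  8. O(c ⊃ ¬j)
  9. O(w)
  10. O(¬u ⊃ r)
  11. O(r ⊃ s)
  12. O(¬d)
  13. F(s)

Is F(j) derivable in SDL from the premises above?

Yes

Premise 13, F(s), is equivalent to O(¬s).
Premise 11 is O(r ⊃ s); contrapositively O(¬s ⊃ ¬r). Since O(¬s) holds, K gives O(¬r).
The contrapositive of premise 10 (O(¬u ⊃ r)) is O(¬r ⊃ u), and O(¬r) is already established, so O(u).
Premise 7 is O(u ⊃ b); since O(u), deontic closure gives O(b).
From O(b) and premise 6, O(b ⊃ ¬h), we obtain O(¬h).
Applying K to premise 3 (O(¬h ⊃ c)) and O(¬h) yields O(c).
With premise 8, O(c ⊃ ¬j), the K-axiom yields O(¬j).
Premises 1, 2, 4, 5, 9, 12 do not contribute to this derivation.
So O(¬j) holds, i.e. F(j). The claim follows.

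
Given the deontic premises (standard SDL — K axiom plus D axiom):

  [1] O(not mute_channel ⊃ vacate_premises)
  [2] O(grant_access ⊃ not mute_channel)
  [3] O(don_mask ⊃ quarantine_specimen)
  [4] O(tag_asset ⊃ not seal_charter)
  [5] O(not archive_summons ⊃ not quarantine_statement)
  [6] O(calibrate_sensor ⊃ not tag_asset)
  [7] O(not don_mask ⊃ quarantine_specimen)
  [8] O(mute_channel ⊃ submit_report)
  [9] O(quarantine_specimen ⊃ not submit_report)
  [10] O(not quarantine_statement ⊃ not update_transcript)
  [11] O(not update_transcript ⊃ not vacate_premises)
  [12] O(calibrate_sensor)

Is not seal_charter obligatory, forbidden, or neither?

Premise 4 is O(tag_asset ⊃ not seal_charter), but O(tag_asset) is not derivable from the premises, so it does not yield O(not seal_charter).
No premise or chain of K-axiom applications forces O(not seal_charter), and none forces O(seal_charter). So not seal_charter is neither obligatory nor forbidden under these norms.

Neither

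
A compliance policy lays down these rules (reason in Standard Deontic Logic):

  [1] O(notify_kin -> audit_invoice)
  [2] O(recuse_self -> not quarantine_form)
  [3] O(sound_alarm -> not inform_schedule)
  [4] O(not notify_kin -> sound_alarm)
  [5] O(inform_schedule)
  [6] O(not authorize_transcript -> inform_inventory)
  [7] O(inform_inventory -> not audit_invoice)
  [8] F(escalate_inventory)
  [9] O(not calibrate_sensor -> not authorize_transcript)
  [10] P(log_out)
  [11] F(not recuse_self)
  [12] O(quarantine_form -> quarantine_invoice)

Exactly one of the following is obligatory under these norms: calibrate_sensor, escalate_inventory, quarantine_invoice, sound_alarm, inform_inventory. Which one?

calibrate_sensor

Premise 5 gives O(inform_schedule).
Premise 3 is O(sound_alarm -> not inform_schedule); contrapositively O(inform_schedule -> not sound_alarm). Since O(inform_schedule) holds, K gives O(not sound_alarm).
Premise 4 is O(not notify_kin -> sound_alarm); contrapositively O(not sound_alarm -> notify_kin). Since O(not sound_alarm) holds, K gives O(notify_kin).
Premise 1 is O(notify_kin -> audit_invoice); since O(notify_kin), deontic closure gives O(audit_invoice).
Premise 7 is O(inform_inventory -> not audit_invoice); contrapositively O(audit_invoice -> not inform_inventory). Since O(audit_invoice) holds, K gives O(not inform_inventory).
The contrapositive of premise 6 (O(not authorize_transcript -> inform_inventory)) is O(not inform_inventory -> authorize_transcript), and O(not inform_inventory) is already established, so O(authorize_transcript).
Premise 9, O(not calibrate_sensor -> not authorize_transcript), contraposes to O(authorize_transcript -> calibrate_sensor); with O(authorize_transcript) we get O(calibrate_sensor).
So O(calibrate_sensor) holds — calibrate_sensor is obligatory. None of the other listed options is made obligatory by any chain of premises.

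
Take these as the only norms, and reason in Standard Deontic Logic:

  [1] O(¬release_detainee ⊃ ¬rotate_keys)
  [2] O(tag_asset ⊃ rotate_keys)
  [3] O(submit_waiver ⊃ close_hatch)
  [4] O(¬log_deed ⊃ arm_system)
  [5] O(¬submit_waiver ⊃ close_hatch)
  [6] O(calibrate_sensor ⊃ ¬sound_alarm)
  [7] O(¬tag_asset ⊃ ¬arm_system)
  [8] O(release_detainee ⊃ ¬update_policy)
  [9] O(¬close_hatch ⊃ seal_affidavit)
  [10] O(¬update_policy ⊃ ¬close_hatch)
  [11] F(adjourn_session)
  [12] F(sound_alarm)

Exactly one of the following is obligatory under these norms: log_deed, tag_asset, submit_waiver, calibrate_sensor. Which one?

Premises 3 and 5 cover both cases: O(submit_waiver ⊃ close_hatch) and O(¬submit_waiver ⊃ close_hatch). Since submit_waiver ∨ ¬submit_waiver is a tautology, O(close_hatch) follows.
Premise 10 is O(¬update_policy ⊃ ¬close_hatch); contrapositively O(close_hatch ⊃ update_policy). Since O(close_hatch) holds, K gives O(update_policy).
Premise 8, O(release_detainee ⊃ ¬update_policy), contraposes to O(update_policy ⊃ ¬release_detainee); with O(update_policy) we get O(¬release_detainee).
Applying K to premise 1 (O(¬release_detainee ⊃ ¬rotate_keys)) and O(¬release_detainee) yields O(¬rotate_keys).
The contrapositive of premise 2 (O(tag_asset ⊃ rotate_keys)) is O(¬rotate_keys ⊃ ¬tag_asset), and O(¬rotate_keys) is already established, so O(¬tag_asset).
From O(¬tag_asset) and premise 7, O(¬tag_asset ⊃ ¬arm_system), we obtain O(¬arm_system).
Premise 4, O(¬log_deed ⊃ arm_system), contraposes to O(¬arm_system ⊃ log_deed); with O(¬arm_system) we get O(log_deed).
So O(log_deed) holds — log_deed is obligatory. None of the other listed options is made obligatory by any chain of premises.

log_deed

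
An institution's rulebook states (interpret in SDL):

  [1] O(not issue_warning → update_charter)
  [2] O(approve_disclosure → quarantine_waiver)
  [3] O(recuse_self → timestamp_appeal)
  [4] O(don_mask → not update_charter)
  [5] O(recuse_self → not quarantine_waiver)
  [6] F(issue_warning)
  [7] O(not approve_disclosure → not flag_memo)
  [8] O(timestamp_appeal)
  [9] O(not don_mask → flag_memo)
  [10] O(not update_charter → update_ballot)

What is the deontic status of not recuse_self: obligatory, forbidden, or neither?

F(issue_warning) at premise 6 means O(not issue_warning).
Applying K to premise 1 (O(not issue_warning → update_charter)) and O(not issue_warning) yields O(update_charter).
Premise 4, O(don_mask → not update_charter), contraposes to O(update_charter → not don_mask); with O(update_charter) we get O(not don_mask).
Premise 9 is O(not don_mask → flag_memo); since O(not don_mask), deontic closure gives O(flag_memo).
Premise 7, O(not approve_disclosure → not flag_memo), contraposes to O(flag_memo → approve_disclosure); with O(flag_memo) we get O(approve_disclosure).
Premise 2 is O(approve_disclosure → quarantine_waiver); since O(approve_disclosure), deontic closure gives O(quarantine_waiver).
The contrapositive of premise 5 (O(recuse_self → not quarantine_waiver)) is O(quarantine_waiver → not recuse_self), and O(quarantine_waiver) is already established, so O(not recuse_self).
Premises 3, 8, 10 do not contribute to this derivation.
Hence not recuse_self is obligatory.

Obligatory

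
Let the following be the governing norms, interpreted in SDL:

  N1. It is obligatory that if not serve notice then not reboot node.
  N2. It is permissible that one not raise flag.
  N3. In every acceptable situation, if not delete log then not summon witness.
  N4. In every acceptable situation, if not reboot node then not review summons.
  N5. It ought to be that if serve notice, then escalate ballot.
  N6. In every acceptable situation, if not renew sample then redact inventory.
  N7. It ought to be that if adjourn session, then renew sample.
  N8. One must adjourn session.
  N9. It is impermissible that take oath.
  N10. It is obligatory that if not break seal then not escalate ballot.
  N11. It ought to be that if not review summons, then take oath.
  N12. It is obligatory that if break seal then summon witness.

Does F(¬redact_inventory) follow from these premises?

Premise 6 is O(¬renew_sample → redact_inventory), but O(¬renew_sample) is not derivable from the premises, so it does not yield O(redact_inventory).
No other premise forces O(redact_inventory). An ideal world satisfying every premise can still have ¬redact_inventory true, so F(¬redact_inventory) is not derivable.

No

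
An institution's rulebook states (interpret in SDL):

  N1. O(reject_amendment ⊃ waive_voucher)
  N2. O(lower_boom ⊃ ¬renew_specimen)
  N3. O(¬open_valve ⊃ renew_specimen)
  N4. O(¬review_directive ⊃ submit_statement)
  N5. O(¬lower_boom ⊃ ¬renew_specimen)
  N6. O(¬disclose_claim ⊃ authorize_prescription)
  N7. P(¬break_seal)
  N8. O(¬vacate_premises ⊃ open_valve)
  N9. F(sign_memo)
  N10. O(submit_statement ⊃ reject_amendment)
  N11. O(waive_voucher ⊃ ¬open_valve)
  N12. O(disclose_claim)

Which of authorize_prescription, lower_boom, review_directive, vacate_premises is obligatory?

Premises 5 and 2 cover both cases: O(¬lower_boom ⊃ ¬renew_specimen) and O(lower_boom ⊃ ¬renew_specimen). Since ¬lower_boom ∨ lower_boom is a tautology, O(¬renew_specimen) follows.
Premise 3 is O(¬open_valve ⊃ renew_specimen); contrapositively O(¬renew_specimen ⊃ open_valve). Since O(¬renew_specimen) holds, K gives O(open_valve).
Premise 11, O(waive_voucher ⊃ ¬open_valve), contraposes to O(open_valve ⊃ ¬waive_voucher); with O(open_valve) we get O(¬waive_voucher).
Premise 1 is O(reject_amendment ⊃ waive_voucher); contrapositively O(¬waive_voucher ⊃ ¬reject_amendment). Since O(¬waive_voucher) holds, K gives O(¬reject_amendment).
Premise 10, O(submit_statement ⊃ reject_amendment), contraposes to O(¬reject_amendment ⊃ ¬submit_statement); with O(¬reject_amendment) we get O(¬submit_statement).
Premise 4, O(¬review_directive ⊃ submit_statement), contraposes to O(¬submit_statement ⊃ review_directive); with O(¬submit_statement) we get O(review_directive).
So O(review_directive) holds — review_directive is obligatory. None of the other listed options is made obligatory by any chain of premises.

review_directive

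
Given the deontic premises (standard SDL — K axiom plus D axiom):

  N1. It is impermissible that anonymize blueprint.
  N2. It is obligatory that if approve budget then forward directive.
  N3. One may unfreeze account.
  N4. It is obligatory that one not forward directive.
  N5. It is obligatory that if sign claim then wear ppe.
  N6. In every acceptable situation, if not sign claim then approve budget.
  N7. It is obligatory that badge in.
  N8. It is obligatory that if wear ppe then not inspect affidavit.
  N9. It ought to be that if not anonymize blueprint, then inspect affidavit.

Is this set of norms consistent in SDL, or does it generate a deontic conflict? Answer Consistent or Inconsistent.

Premise 4 states O(¬forward_directive) outright.
Premise 2 is O(approve_budget → forward_directive); contrapositively O(¬forward_directive → ¬approve_budget). Since O(¬forward_directive) holds, K gives O(¬approve_budget).
The contrapositive of premise 6 (O(¬sign_claim → approve_budget)) is O(¬approve_budget → sign_claim), and O(¬approve_budget) is already established, so O(sign_claim).
Applying K to premise 5 (O(sign_claim → wear_ppe)) and O(sign_claim) yields O(wear_ppe).
Premise 8 is O(wear_ppe → ¬inspect_affidavit); since O(wear_ppe), deontic closure gives O(¬inspect_affidavit).
Premise 9 is O(¬anonymize_blueprint → inspect_affidavit); contrapositively O(¬inspect_affidavit → anonymize_blueprint). Since O(¬inspect_affidavit) holds, K gives O(anonymize_blueprint).
However, F(anonymize_blueprint) at premise 1 amounts to O(¬anonymize_blueprint).
We now have both O(anonymize_blueprint) and O(¬anonymize_blueprint) — anonymize_blueprint is simultaneously obligatory and forbidden, violating the D-axiom.

Inconsistent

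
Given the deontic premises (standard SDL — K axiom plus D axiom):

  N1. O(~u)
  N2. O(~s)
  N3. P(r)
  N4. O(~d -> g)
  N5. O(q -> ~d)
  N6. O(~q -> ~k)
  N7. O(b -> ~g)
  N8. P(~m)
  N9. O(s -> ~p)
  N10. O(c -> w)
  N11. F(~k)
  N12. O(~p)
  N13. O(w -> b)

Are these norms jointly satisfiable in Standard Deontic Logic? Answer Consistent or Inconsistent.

Premise 9 is O(s -> ~p); even if O(~p) held, inferring O(s) would be affirming the consequent — invalid.
So O(s) is not derivable, and the apparent clash with O(~s) does not arise.
A world satisfying every obligation exists (e.g. b=false, c=false, d=false, g=true, k=true, m=false, p=false, q=true, r=false, s=false, u=false, w=false); no atom is both obligatory and forbidden, so the set is consistent.

Consistent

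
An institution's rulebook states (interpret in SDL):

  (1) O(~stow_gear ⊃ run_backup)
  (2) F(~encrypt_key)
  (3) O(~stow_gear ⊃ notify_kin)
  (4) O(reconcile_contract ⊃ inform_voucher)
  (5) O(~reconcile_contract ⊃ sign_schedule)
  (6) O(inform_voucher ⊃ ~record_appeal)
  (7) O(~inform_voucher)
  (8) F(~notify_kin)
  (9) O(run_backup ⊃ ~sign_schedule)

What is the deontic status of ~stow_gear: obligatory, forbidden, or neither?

Premise 7 states O(~inform_voucher) outright.
Premise 4 is O(reconcile_contract ⊃ inform_voucher); contrapositively O(~inform_voucher ⊃ ~reconcile_contract). Since O(~inform_voucher) holds, K gives O(~reconcile_contract).
From O(~reconcile_contract) and premise 5, O(~reconcile_contract ⊃ sign_schedule), we obtain O(sign_schedule).
Premise 9, O(run_backup ⊃ ~sign_schedule), contraposes to O(sign_schedule ⊃ ~run_backup); with O(sign_schedule) we get O(~run_backup).
Premise 1 is O(~stow_gear ⊃ run_backup); contrapositively O(~run_backup ⊃ stow_gear). Since O(~run_backup) holds, K gives O(stow_gear).
Premises 2, 3, 6, 8 do not contribute to this derivation.
Thus O(stow_gear), which is F(~stow_gear): ~stow_gear is forbidden.

Forbidden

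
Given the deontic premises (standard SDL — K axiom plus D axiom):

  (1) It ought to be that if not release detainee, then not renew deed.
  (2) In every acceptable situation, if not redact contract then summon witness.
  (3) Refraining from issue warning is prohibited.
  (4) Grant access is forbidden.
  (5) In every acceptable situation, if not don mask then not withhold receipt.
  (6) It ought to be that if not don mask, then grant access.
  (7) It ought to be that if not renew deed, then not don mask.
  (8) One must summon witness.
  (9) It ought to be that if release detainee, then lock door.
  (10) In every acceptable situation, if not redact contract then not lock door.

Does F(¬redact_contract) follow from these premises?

Yes

F(grant_access) at premise 4 means O(¬grant_access).
Premise 6 is O(¬don_mask → grant_access); contrapositively O(¬grant_access → don_mask). Since O(¬grant_access) holds, K gives O(don_mask).
Premise 7, O(¬renew_deed → ¬don_mask), contraposes to O(don_mask → renew_deed); with O(don_mask) we get O(renew_deed).
Premise 1 is O(¬release_detainee → ¬renew_deed); contrapositively O(renew_deed → release_detainee). Since O(renew_deed) holds, K gives O(release_detainee).
Premise 9 is O(release_detainee → lock_door); since O(release_detainee), deontic closure gives O(lock_door).
The contrapositive of premise 10 (O(¬redact_contract → ¬lock_door)) is O(lock_door → redact_contract), and O(lock_door) is already established, so O(redact_contract).
Premises 2, 3, 5, 8 do not contribute to this derivation.
So O(redact_contract) holds, i.e. F(¬redact_contract). The claim follows.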